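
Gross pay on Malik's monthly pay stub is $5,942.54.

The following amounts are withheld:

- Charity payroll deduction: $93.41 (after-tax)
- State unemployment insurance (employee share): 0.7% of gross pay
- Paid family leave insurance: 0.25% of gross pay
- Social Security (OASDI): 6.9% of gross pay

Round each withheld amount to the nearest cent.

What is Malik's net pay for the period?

$5,382.63

Social Security (OASDI): $5,942.54 × 0.069 = $410.04
State unemployment insurance (employee share): $5,942.54 × 0.007 = $41.60
Paid family leave insurance: $5,942.54 × 0.0025 = $14.86
Charity payroll deduction: $93.41
Total deductions = $410.04 + $41.60 + $14.86 + $93.41 = $559.91
Net pay = $5,942.54 − $559.91 = $5,382.63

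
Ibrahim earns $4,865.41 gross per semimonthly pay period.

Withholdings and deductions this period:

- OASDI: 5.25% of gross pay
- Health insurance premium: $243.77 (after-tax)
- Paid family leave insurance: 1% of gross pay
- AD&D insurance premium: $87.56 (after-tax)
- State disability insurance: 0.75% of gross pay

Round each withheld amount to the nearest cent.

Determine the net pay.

Paid family leave insurance: $4,865.41 × 0.01 = $48.65
State disability insurance: $4,865.41 × 0.0075 = $36.49
OASDI: $4,865.41 × 0.0525 = $255.43
AD&D insurance premium: $87.56
Health insurance premium: $243.77
Total deductions = $48.65 + $36.49 + $255.43 + $87.56 + $243.77 = $671.90
Net pay = $4,865.41 − $671.90 = $4,193.51

$4,193.51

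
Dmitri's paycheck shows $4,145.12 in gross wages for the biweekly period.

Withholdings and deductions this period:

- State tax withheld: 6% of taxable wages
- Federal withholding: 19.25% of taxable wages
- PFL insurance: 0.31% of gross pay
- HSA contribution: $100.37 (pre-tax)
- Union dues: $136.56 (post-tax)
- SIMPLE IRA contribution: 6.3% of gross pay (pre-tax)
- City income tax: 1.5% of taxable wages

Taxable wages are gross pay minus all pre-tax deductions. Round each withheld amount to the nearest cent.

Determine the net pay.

$2,622.09

HSA contribution: $100.37
SIMPLE IRA contribution: $4,145.12 × 0.063 = $261.14
Pre-tax total = $100.37 + $261.14 = $361.51
Taxable wages = $4,145.12 − $361.51 = $3,783.61
City income tax: $3,783.61 × 0.015 = $56.75
Federal withholding: $3,783.61 × 0.1925 = $728.34
State tax withheld: $3,783.61 × 0.06 = $227.02
PFL insurance: $4,145.12 × 0.0031 = $12.85
Union dues: $136.56
Total deductions = $100.37 + $261.14 + $56.75 + $728.34 + $227.02 + $12.85 + $136.56 = $1,523.03
Net pay = $4,145.12 − $1,523.03 = $2,622.09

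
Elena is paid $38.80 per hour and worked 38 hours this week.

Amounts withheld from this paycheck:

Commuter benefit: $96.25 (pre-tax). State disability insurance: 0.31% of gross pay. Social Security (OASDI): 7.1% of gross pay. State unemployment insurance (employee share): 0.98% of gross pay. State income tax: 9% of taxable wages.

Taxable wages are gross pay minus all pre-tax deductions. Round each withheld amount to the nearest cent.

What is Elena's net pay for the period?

Gross pay: 38 × $38.80 = $1,474.40
Commuter benefit: $96.25
Taxable wages = $1,474.40 − $96.25 = $1,378.15
State income tax: $1,378.15 × 0.09 = $124.03
Social Security (OASDI): $1,474.40 × 0.071 = $104.68
State unemployment insurance (employee share): $1,474.40 × 0.0098 = $14.45
State disability insurance: $1,474.40 × 0.0031 = $4.57
Total deductions = $96.25 + $124.03 + $104.68 + $14.45 + $4.57 = $343.98
Net pay = $1,474.40 − $343.98 = $1,130.42

$1,130.42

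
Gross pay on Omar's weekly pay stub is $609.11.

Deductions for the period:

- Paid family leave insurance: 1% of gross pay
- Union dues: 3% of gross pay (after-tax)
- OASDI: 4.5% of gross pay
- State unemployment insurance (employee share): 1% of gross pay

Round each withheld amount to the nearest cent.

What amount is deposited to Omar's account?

Paid family leave insurance: $609.11 × 0.01 = $6.09
OASDI: $609.11 × 0.045 = $27.41
State unemployment insurance (employee share): $609.11 × 0.01 = $6.09
Union dues: $609.11 × 0.03 = $18.27
Total deductions = $6.09 + $27.41 + $6.09 + $18.27 = $57.86
Net pay = $609.11 − $57.86 = $551.25

$551.25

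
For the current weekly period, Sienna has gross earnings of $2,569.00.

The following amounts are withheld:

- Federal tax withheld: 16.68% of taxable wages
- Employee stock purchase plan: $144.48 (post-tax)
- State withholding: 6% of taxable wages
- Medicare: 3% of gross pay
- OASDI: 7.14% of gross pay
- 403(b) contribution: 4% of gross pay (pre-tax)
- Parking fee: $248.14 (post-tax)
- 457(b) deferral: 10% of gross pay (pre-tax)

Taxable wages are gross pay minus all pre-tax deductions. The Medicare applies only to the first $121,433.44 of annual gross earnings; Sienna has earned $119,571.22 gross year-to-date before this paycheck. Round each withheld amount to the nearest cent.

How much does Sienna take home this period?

457(b) deferral: $2,569.00 × 0.1 = $256.90
403(b) contribution: $2,569.00 × 0.04 = $102.76
Pre-tax total = $256.90 + $102.76 = $359.66
Taxable wages = $2,569.00 − $359.66 = $2,209.34
Federal tax withheld: $2,209.34 × 0.1668 = $368.52
State withholding: $2,209.34 × 0.06 = $132.56
OASDI: $2,569.00 × 0.0714 = $183.43
Medicare: only $121,433.44 − $119,571.22 = $1,862.22 of this check is subject → $1,862.22 × 0.03 = $55.87
Parking fee: $248.14
Employee stock purchase plan: $144.48
Total deductions = $256.90 + $102.76 + $368.52 + $132.56 + $183.43 + $55.87 + $248.14 + $144.48 = $1,492.66
Net pay = $2,569.00 − $1,492.66 = $1,076.34

$1,076.34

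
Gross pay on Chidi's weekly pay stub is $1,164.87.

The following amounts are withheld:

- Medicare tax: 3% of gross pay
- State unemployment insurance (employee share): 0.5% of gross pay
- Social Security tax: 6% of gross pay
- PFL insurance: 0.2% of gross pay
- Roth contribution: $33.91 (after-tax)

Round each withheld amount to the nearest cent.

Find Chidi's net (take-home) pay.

$1,017.97

Social Security tax: $1,164.87 × 0.06 = $69.89
State unemployment insurance (employee share): $1,164.87 × 0.005 = $5.82
PFL insurance: $1,164.87 × 0.002 = $2.33
Medicare tax: $1,164.87 × 0.03 = $34.95
Roth contribution: $33.91
Total deductions = $69.89 + $5.82 + $2.33 + $34.95 + $33.91 = $146.90
Net pay = $1,164.87 − $146.90 = $1,017.97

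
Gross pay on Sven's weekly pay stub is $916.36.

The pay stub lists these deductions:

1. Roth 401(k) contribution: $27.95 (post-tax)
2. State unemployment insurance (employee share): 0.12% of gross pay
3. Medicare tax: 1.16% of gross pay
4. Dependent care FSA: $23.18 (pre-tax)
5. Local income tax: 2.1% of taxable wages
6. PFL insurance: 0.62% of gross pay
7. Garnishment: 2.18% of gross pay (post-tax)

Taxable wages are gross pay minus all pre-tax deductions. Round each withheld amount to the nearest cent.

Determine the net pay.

$809.08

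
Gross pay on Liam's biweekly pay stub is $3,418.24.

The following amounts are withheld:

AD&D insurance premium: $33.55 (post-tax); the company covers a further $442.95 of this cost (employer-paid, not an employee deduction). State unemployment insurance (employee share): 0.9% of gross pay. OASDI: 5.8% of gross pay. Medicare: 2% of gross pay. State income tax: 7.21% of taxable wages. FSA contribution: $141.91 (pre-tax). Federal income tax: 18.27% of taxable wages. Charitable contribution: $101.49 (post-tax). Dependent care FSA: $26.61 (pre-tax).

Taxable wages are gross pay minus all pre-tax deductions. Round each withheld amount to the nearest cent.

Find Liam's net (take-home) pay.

$1,989.28

FSA contribution: $141.91
Dependent care FSA: $26.61
Pre-tax total = $141.91 + $26.61 = $168.52
Taxable wages = $3,418.24 − $168.52 = $3,249.72
State income tax: $3,249.72 × 0.0721 = $234.30
Federal income tax: $3,249.72 × 0.1827 = $593.72
OASDI: $3,418.24 × 0.058 = $198.26
Medicare: $3,418.24 × 0.02 = $68.36
State unemployment insurance (employee share): $3,418.24 × 0.009 = $30.76
AD&D insurance premium: $33.55
Charitable contribution: $101.49
(Employer's $442.95 toward AD&D insurance premium is not withheld from the employee.)
Total deductions = $141.91 + $26.61 + $234.30 + $593.72 + $198.26 + $68.36 + $30.76 + $33.55 + $101.49 = $1,428.96
Net pay = $3,418.24 − $1,428.96 = $1,989.28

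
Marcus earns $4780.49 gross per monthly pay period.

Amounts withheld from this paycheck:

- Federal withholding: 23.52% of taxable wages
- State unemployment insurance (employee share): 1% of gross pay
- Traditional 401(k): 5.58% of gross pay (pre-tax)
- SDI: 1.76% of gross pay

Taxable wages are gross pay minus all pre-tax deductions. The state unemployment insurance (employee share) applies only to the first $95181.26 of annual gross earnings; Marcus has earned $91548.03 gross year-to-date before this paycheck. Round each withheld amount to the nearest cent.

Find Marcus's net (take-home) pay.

$3331.64

Traditional 401(k): $4780.49 × 0.0558 = $266.75
Taxable wages = $4780.49 − $266.75 = $4513.74
Federal withholding: $4513.74 × 0.2352 = $1061.63
SDI: $4780.49 × 0.0176 = $84.14
State unemployment insurance (employee share): only $95181.26 − $91548.03 = $3633.23 of this check is subject → $3633.23 × 0.01 = $36.33
Total deductions = $266.75 + $1061.63 + $84.14 + $36.33 = $1448.85
Net pay = $4780.49 − $1448.85 = $3331.64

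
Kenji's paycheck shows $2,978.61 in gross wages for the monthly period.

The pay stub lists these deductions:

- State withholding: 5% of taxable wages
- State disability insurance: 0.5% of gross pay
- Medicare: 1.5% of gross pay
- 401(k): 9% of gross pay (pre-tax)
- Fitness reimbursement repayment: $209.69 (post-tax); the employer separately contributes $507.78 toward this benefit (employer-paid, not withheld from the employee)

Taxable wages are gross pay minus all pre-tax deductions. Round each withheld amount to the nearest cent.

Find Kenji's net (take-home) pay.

401(k): $2,978.61 × 0.09 = $268.07
Taxable wages = $2,978.61 − $268.07 = $2,710.54
State withholding: $2,710.54 × 0.05 = $135.53
State disability insurance: $2,978.61 × 0.005 = $14.89
Medicare: $2,978.61 × 0.015 = $44.68
Fitness reimbursement repayment: $209.69
(Employer's $507.78 toward fitness reimbursement repayment is not withheld from the employee.)
Total deductions = $268.07 + $135.53 + $14.89 + $44.68 + $209.69 = $672.86
Net pay = $2,978.61 − $672.86 = $2,305.75

$2,305.75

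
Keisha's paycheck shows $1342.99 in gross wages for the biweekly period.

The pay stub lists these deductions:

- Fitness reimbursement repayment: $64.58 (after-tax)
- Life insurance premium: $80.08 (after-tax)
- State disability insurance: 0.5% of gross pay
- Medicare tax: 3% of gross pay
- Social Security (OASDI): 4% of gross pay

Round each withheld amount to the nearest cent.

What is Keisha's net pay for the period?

State disability insurance: $1342.99 × 0.005 = $6.71
Medicare tax: $1342.99 × 0.03 = $40.29
Social Security (OASDI): $1342.99 × 0.04 = $53.72
Life insurance premium: $80.08
Fitness reimbursement repayment: $64.58
Total deductions = $6.71 + $40.29 + $53.72 + $80.08 + $64.58 = $245.38
Net pay = $1342.99 − $245.38 = $1097.61

$1097.61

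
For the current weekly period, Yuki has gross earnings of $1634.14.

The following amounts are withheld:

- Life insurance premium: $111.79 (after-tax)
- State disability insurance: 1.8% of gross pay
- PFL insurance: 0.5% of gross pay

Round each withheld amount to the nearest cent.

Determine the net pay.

$1484.77

State disability insurance: $1634.14 × 0.018 = $29.41
PFL insurance: $1634.14 × 0.005 = $8.17
Life insurance premium: $111.79
Total deductions = $29.41 + $8.17 + $111.79 = $149.37
Net pay = $1634.14 − $149.37 = $1484.77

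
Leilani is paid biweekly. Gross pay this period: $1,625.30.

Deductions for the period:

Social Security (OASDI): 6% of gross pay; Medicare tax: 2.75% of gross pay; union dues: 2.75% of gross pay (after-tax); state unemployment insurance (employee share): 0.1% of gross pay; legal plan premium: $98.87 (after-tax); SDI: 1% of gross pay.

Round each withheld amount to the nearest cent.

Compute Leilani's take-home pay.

Social Security (OASDI): $1,625.30 × 0.06 = $97.52
SDI: $1,625.30 × 0.01 = $16.25
State unemployment insurance (employee share): $1,625.30 × 0.001 = $1.63
Medicare tax: $1,625.30 × 0.0275 = $44.70
Legal plan premium: $98.87
Union dues: $1,625.30 × 0.0275 = $44.70
Total deductions = $97.52 + $16.25 + $1.63 + $44.70 + $98.87 + $44.70 = $303.67
Net pay = $1,625.30 − $303.67 = $1,321.63

$1,321.63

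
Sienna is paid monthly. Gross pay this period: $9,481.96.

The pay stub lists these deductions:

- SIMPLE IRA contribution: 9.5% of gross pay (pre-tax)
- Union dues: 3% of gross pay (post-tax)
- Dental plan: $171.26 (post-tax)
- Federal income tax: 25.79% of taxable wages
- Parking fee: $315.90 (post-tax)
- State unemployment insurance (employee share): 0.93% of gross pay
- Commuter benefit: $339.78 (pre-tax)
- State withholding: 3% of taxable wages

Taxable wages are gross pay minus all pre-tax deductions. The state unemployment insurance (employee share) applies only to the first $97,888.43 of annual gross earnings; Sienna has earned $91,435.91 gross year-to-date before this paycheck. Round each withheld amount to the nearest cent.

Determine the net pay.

Commuter benefit: $339.78
SIMPLE IRA contribution: $9,481.96 × 0.095 = $900.79
Pre-tax total = $339.78 + $900.79 = $1,240.57
Taxable wages = $9,481.96 − $1,240.57 = $8,241.39
Federal income tax: $8,241.39 × 0.2579 = $2,125.45
State withholding: $8,241.39 × 0.03 = $247.24
State unemployment insurance (employee share): only $97,888.43 − $91,435.91 = $6,452.52 of this check is subject → $6,452.52 × 0.0093 = $60.01
Union dues: $9,481.96 × 0.03 = $284.46
Parking fee: $315.90
Dental plan: $171.26
Total deductions = $339.78 + $900.79 + $2,125.45 + $247.24 + $60.01 + $284.46 + $315.90 + $171.26 = $4,444.89
Net pay = $9,481.96 − $4,444.89 = $5,037.07

$5,037.07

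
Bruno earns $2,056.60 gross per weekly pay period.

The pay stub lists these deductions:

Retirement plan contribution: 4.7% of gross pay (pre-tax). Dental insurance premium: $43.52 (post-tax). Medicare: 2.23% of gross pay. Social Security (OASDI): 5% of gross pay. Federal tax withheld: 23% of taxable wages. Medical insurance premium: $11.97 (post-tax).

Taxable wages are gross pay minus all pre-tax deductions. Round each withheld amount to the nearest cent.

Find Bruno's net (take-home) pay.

$1,304.97

Retirement plan contribution: $2,056.60 × 0.047 = $96.66
Taxable wages = $2,056.60 − $96.66 = $1,959.94
Federal tax withheld: $1,959.94 × 0.23 = $450.79
Medicare: $2,056.60 × 0.0223 = $45.86
Social Security (OASDI): $2,056.60 × 0.05 = $102.83
Dental insurance premium: $43.52
Medical insurance premium: $11.97
Total deductions = $96.66 + $450.79 + $45.86 + $102.83 + $43.52 + $11.97 = $751.63
Net pay = $2,056.60 − $751.63 = $1,304.97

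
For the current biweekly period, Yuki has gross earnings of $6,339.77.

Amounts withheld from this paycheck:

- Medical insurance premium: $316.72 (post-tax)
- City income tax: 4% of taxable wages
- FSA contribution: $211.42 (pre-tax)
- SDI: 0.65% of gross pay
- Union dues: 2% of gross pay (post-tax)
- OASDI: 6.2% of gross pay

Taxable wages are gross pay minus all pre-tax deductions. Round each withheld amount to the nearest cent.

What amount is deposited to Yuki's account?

$5,005.42

FSA contribution: $211.42
Taxable wages = $6,339.77 − $211.42 = $6,128.35
City income tax: $6,128.35 × 0.04 = $245.13
OASDI: $6,339.77 × 0.062 = $393.07
SDI: $6,339.77 × 0.0065 = $41.21
Medical insurance premium: $316.72
Union dues: $6,339.77 × 0.02 = $126.80
Total deductions = $211.42 + $245.13 + $393.07 + $41.21 + $316.72 + $126.80 = $1,334.35
Net pay = $6,339.77 − $1,334.35 = $5,005.42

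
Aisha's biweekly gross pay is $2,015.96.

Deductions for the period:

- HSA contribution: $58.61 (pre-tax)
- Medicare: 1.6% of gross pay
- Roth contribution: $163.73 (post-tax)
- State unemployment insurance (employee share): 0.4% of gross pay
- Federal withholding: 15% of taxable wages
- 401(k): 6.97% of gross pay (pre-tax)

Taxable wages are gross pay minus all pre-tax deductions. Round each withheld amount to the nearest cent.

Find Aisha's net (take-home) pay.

$1,340.26

401(k): $2,015.96 × 0.0697 = $140.51
HSA contribution: $58.61
Pre-tax total = $140.51 + $58.61 = $199.12
Taxable wages = $2,015.96 − $199.12 = $1,816.84
Federal withholding: $1,816.84 × 0.15 = $272.53
State unemployment insurance (employee share): $2,015.96 × 0.004 = $8.06
Medicare: $2,015.96 × 0.016 = $32.26
Roth contribution: $163.73
Total deductions = $140.51 + $58.61 + $272.53 + $8.06 + $32.26 + $163.73 = $675.70
Net pay = $2,015.96 − $675.70 = $1,340.26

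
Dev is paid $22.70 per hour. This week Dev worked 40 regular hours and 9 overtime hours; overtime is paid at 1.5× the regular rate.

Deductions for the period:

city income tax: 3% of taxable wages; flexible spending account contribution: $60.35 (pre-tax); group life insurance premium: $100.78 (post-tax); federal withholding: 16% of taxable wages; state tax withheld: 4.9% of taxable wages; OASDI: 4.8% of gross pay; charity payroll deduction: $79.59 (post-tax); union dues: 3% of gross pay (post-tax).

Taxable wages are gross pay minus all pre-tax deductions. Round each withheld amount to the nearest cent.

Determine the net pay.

Regular pay: 40 × $22.70 = $908.00
Overtime pay: 9 × $22.70 × 1.5 = $306.45
Gross pay = $908.00 + $306.45 = $1214.45
Flexible spending account contribution: $60.35
Taxable wages = $1214.45 − $60.35 = $1154.10
Federal withholding: $1154.10 × 0.16 = $184.66
City income tax: $1154.10 × 0.03 = $34.62
State tax withheld: $1154.10 × 0.049 = $56.55
OASDI: $1214.45 × 0.048 = $58.29
Group life insurance premium: $100.78
Charity payroll deduction: $79.59
Union dues: $1214.45 × 0.03 = $36.43
Total deductions = $60.35 + $184.66 + $34.62 + $56.55 + $58.29 + $100.78 + $79.59 + $36.43 = $611.27
Net pay = $1214.45 − $611.27 = $603.18

$603.18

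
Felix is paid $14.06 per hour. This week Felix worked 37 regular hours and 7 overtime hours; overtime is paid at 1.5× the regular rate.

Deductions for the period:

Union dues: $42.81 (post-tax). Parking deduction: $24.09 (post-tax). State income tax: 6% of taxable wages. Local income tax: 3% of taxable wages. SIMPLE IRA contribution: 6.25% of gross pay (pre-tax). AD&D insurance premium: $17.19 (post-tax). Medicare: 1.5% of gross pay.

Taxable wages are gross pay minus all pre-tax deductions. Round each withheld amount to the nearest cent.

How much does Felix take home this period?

Regular pay: 37 × $14.06 = $520.22
Overtime pay: 7 × $14.06 × 1.5 = $147.63
Gross pay = $520.22 + $147.63 = $667.85
SIMPLE IRA contribution: $667.85 × 0.0625 = $41.74
Taxable wages = $667.85 − $41.74 = $626.11
Local income tax: $626.11 × 0.03 = $18.78
State income tax: $626.11 × 0.06 = $37.57
Medicare: $667.85 × 0.015 = $10.02
AD&D insurance premium: $17.19
Union dues: $42.81
Parking deduction: $24.09
Total deductions = $41.74 + $18.78 + $37.57 + $10.02 + $17.19 + $42.81 + $24.09 = $192.20
Net pay = $667.85 − $192.20 = $475.65

$475.65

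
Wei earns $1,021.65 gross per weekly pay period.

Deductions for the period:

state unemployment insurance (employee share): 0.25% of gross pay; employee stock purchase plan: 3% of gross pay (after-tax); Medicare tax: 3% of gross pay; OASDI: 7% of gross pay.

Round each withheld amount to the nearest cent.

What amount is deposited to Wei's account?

State unemployment insurance (employee share): $1,021.65 × 0.0025 = $2.55
OASDI: $1,021.65 × 0.07 = $71.52
Medicare tax: $1,021.65 × 0.03 = $30.65
Employee stock purchase plan: $1,021.65 × 0.03 = $30.65
Total deductions = $2.55 + $71.52 + $30.65 + $30.65 = $135.37
Net pay = $1,021.65 − $135.37 = $886.28

$886.28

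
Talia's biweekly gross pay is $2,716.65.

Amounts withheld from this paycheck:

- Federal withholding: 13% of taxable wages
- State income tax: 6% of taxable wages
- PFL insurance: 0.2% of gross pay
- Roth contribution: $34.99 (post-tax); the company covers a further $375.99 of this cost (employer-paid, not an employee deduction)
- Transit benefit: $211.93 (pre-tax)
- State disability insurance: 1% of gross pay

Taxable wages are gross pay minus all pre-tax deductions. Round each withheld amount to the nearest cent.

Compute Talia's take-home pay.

$1,961.24

Transit benefit: $211.93
Taxable wages = $2,716.65 − $211.93 = $2,504.72
State income tax: $2,504.72 × 0.06 = $150.28
Federal withholding: $2,504.72 × 0.13 = $325.61
State disability insurance: $2,716.65 × 0.01 = $27.17
PFL insurance: $2,716.65 × 0.002 = $5.43
Roth contribution: $34.99
(Employer's $375.99 toward Roth contribution is not withheld from the employee.)
Total deductions = $211.93 + $150.28 + $325.61 + $27.17 + $5.43 + $34.99 = $755.41
Net pay = $2,716.65 − $755.41 = $1,961.24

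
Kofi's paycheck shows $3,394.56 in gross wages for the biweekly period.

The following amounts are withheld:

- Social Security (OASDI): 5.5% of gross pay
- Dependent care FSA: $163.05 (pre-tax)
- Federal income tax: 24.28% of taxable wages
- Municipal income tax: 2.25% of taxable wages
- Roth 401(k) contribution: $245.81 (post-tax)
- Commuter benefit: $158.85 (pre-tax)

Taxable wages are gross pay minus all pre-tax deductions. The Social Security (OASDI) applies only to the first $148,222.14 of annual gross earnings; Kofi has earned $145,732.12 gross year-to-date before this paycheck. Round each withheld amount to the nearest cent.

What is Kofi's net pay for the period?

$1,874.73

Dependent care FSA: $163.05
Commuter benefit: $158.85
Pre-tax total = $163.05 + $158.85 = $321.90
Taxable wages = $3,394.56 − $321.90 = $3,072.66
Municipal income tax: $3,072.66 × 0.0225 = $69.13
Federal income tax: $3,072.66 × 0.2428 = $746.04
Social Security (OASDI): only $148,222.14 − $145,732.12 = $2,490.02 of this check is subject → $2,490.02 × 0.055 = $136.95
Roth 401(k) contribution: $245.81
Total deductions = $163.05 + $158.85 + $69.13 + $746.04 + $136.95 + $245.81 = $1,519.83
Net pay = $3,394.56 − $1,519.83 = $1,874.73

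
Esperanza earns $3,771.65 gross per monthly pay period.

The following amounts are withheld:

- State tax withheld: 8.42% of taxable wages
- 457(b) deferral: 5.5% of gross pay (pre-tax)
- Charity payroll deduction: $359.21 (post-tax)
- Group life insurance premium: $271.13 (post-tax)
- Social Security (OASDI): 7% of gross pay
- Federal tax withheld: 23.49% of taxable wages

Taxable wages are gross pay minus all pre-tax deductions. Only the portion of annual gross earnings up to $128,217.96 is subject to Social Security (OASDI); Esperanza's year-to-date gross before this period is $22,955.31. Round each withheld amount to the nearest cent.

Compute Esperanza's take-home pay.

$1,532.51

457(b) deferral: $3,771.65 × 0.055 = $207.44
Taxable wages = $3,771.65 − $207.44 = $3,564.21
Federal tax withheld: $3,564.21 × 0.2349 = $837.23
State tax withheld: $3,564.21 × 0.0842 = $300.11
Social Security (OASDI): cap not yet reached, full $3,771.65 is subject → $3,771.65 × 0.07 = $264.02
Group life insurance premium: $271.13
Charity payroll deduction: $359.21
Total deductions = $207.44 + $837.23 + $300.11 + $264.02 + $271.13 + $359.21 = $2,239.14
Net pay = $3,771.65 − $2,239.14 = $1,532.51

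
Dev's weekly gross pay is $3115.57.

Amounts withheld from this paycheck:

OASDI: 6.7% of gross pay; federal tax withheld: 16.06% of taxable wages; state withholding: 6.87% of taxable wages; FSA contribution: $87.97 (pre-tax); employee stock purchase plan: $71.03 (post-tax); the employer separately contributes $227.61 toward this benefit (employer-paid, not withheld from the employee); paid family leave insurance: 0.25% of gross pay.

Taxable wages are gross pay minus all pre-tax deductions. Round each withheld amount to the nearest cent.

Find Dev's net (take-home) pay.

FSA contribution: $87.97
Taxable wages = $3115.57 − $87.97 = $3027.60
State withholding: $3027.60 × 0.0687 = $208.00
Federal tax withheld: $3027.60 × 0.1606 = $486.23
OASDI: $3115.57 × 0.067 = $208.74
Paid family leave insurance: $3115.57 × 0.0025 = $7.79
Employee stock purchase plan: $71.03
(Employer's $227.61 toward employee stock purchase plan is not withheld from the employee.)
Total deductions = $87.97 + $208.00 + $486.23 + $208.74 + $7.79 + $71.03 = $1069.76
Net pay = $3115.57 − $1069.76 = $2045.81

$2045.81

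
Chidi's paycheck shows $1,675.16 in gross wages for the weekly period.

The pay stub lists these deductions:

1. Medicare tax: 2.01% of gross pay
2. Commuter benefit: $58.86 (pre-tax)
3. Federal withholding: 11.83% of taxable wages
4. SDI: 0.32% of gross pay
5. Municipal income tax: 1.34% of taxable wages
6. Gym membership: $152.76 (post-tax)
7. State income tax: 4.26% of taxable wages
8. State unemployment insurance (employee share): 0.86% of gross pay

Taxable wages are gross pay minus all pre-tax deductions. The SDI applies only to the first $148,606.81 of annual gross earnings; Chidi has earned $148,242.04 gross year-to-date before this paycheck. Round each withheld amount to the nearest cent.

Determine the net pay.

Commuter benefit: $58.86
Taxable wages = $1,675.16 − $58.86 = $1,616.30
Federal withholding: $1,616.30 × 0.1183 = $191.21
Municipal income tax: $1,616.30 × 0.0134 = $21.66
State income tax: $1,616.30 × 0.0426 = $68.85
SDI: only $148,606.81 − $148,242.04 = $364.77 of this check is subject → $364.77 × 0.0032 = $1.17
State unemployment insurance (employee share): $1,675.16 × 0.0086 = $14.41
Medicare tax: $1,675.16 × 0.0201 = $33.67
Gym membership: $152.76
Total deductions = $58.86 + $191.21 + $21.66 + $68.85 + $1.17 + $14.41 + $33.67 + $152.76 = $542.59
Net pay = $1,675.16 − $542.59 = $1,132.57

$1,132.57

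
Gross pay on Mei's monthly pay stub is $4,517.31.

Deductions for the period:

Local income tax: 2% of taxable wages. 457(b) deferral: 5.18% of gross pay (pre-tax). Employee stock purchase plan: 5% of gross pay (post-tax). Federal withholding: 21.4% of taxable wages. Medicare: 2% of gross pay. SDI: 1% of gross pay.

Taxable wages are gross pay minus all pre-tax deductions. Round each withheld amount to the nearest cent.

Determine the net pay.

$2,919.62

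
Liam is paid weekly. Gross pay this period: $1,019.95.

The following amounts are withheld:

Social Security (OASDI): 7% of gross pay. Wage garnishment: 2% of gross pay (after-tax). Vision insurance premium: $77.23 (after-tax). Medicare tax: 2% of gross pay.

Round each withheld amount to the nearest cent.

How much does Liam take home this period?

Social Security (OASDI): $1,019.95 × 0.07 = $71.40
Medicare tax: $1,019.95 × 0.02 = $20.40
Vision insurance premium: $77.23
Wage garnishment: $1,019.95 × 0.02 = $20.40
Total deductions = $71.40 + $20.40 + $77.23 + $20.40 = $189.43
Net pay = $1,019.95 − $189.43 = $830.52

$830.52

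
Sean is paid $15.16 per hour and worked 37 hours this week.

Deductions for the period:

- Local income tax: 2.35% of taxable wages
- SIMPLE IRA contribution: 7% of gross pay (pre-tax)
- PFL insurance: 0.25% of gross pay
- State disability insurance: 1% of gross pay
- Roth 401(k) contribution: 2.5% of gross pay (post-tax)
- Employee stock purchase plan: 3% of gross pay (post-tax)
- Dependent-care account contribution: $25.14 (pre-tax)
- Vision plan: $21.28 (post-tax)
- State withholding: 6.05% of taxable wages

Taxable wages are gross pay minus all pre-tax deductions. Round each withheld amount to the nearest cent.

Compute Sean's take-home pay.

Gross pay: 37 × $15.16 = $560.92
Dependent-care account contribution: $25.14
SIMPLE IRA contribution: $560.92 × 0.07 = $39.26
Pre-tax total = $25.14 + $39.26 = $64.40
Taxable wages = $560.92 − $64.40 = $496.52
State withholding: $496.52 × 0.0605 = $30.04
Local income tax: $496.52 × 0.0235 = $11.67
PFL insurance: $560.92 × 0.0025 = $1.40
State disability insurance: $560.92 × 0.01 = $5.61
Vision plan: $21.28
Roth 401(k) contribution: $560.92 × 0.025 = $14.02
Employee stock purchase plan: $560.92 × 0.03 = $16.83
Total deductions = $25.14 + $39.26 + $30.04 + $11.67 + $1.40 + $5.61 + $21.28 + $14.02 + $16.83 = $165.25
Net pay = $560.92 − $165.25 = $395.67

$395.67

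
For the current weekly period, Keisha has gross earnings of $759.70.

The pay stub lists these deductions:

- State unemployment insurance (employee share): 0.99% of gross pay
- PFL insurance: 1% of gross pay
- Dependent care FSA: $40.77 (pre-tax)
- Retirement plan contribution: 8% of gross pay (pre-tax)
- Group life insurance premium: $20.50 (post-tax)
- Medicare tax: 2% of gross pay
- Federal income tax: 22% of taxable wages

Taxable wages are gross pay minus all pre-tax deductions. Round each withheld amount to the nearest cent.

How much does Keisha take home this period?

Dependent care FSA: $40.77
Retirement plan contribution: $759.70 × 0.08 = $60.78
Pre-tax total = $40.77 + $60.78 = $101.55
Taxable wages = $759.70 − $101.55 = $658.15
Federal income tax: $658.15 × 0.22 = $144.79
PFL insurance: $759.70 × 0.01 = $7.60
State unemployment insurance (employee share): $759.70 × 0.0099 = $7.52
Medicare tax: $759.70 × 0.02 = $15.19
Group life insurance premium: $20.50
Total deductions = $40.77 + $60.78 + $144.79 + $7.60 + $7.52 + $15.19 + $20.50 = $297.15
Net pay = $759.70 − $297.15 = $462.55

$462.55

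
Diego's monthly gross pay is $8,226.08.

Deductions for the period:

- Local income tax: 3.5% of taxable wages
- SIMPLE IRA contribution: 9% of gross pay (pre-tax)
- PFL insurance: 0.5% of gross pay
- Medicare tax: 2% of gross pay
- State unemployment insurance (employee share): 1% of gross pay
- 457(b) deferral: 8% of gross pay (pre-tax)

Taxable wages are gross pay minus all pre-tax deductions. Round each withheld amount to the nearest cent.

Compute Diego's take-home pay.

$6,300.76

SIMPLE IRA contribution: $8,226.08 × 0.09 = $740.35
457(b) deferral: $8,226.08 × 0.08 = $658.09
Pre-tax total = $740.35 + $658.09 = $1,398.44
Taxable wages = $8,226.08 − $1,398.44 = $6,827.64
Local income tax: $6,827.64 × 0.035 = $238.97
PFL insurance: $8,226.08 × 0.005 = $41.13
Medicare tax: $8,226.08 × 0.02 = $164.52
State unemployment insurance (employee share): $8,226.08 × 0.01 = $82.26
Total deductions = $740.35 + $658.09 + $238.97 + $41.13 + $164.52 + $82.26 = $1,925.32
Net pay = $8,226.08 − $1,925.32 = $6,300.76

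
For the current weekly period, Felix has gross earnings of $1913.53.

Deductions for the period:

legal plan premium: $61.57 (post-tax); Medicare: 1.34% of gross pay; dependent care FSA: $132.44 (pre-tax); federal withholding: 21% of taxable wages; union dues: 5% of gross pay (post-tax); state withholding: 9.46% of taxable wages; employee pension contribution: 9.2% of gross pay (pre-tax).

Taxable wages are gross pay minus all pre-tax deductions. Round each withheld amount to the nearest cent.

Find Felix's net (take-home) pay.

$933.26

Dependent care FSA: $132.44
Employee pension contribution: $1913.53 × 0.092 = $176.04
Pre-tax total = $132.44 + $176.04 = $308.48
Taxable wages = $1913.53 − $308.48 = $1605.05
State withholding: $1605.05 × 0.0946 = $151.84
Federal withholding: $1605.05 × 0.21 = $337.06
Medicare: $1913.53 × 0.0134 = $25.64
Legal plan premium: $61.57
Union dues: $1913.53 × 0.05 = $95.68
Total deductions = $132.44 + $176.04 + $151.84 + $337.06 + $25.64 + $61.57 + $95.68 = $980.27
Net pay = $1913.53 − $980.27 = $933.26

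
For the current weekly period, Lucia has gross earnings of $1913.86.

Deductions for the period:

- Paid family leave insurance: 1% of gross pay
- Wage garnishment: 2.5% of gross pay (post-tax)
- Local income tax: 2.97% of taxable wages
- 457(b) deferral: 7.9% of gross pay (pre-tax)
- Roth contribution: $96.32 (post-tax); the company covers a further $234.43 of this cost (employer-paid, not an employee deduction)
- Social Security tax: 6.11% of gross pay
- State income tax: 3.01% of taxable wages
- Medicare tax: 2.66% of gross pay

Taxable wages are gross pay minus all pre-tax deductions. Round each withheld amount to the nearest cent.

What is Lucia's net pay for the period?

$1326.10

457(b) deferral: $1913.86 × 0.079 = $151.19
Taxable wages = $1913.86 − $151.19 = $1762.67
State income tax: $1762.67 × 0.0301 = $53.06
Local income tax: $1762.67 × 0.0297 = $52.35
Paid family leave insurance: $1913.86 × 0.01 = $19.14
Social Security tax: $1913.86 × 0.0611 = $116.94
Medicare tax: $1913.86 × 0.0266 = $50.91
Wage garnishment: $1913.86 × 0.025 = $47.85
Roth contribution: $96.32
(Employer's $234.43 toward Roth contribution is not withheld from the employee.)
Total deductions = $151.19 + $53.06 + $52.35 + $19.14 + $116.94 + $50.91 + $47.85 + $96.32 = $587.76
Net pay = $1913.86 − $587.76 = $1326.10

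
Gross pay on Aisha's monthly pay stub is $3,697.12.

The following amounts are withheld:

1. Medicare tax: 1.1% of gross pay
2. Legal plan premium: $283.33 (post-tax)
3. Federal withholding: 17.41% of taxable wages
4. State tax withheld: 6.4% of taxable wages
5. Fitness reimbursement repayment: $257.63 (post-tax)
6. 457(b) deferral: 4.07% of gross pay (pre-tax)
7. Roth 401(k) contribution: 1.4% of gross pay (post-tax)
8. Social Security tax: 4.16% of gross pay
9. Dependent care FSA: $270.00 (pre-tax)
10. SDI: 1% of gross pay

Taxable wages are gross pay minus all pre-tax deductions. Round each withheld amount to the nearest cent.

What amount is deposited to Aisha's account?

$1,672.32

457(b) deferral: $3,697.12 × 0.0407 = $150.47
Dependent care FSA: $270.00
Pre-tax total = $150.47 + $270.00 = $420.47
Taxable wages = $3,697.12 − $420.47 = $3,276.65
Federal withholding: $3,276.65 × 0.1741 = $570.46
State tax withheld: $3,276.65 × 0.064 = $209.71
Medicare tax: $3,697.12 × 0.011 = $40.67
Social Security tax: $3,697.12 × 0.0416 = $153.80
SDI: $3,697.12 × 0.01 = $36.97
Fitness reimbursement repayment: $257.63
Legal plan premium: $283.33
Roth 401(k) contribution: $3,697.12 × 0.014 = $51.76
Total deductions = $150.47 + $270.00 + $570.46 + $209.71 + $40.67 + $153.80 + $36.97 + $257.63 + $283.33 + $51.76 = $2,024.80
Net pay = $3,697.12 − $2,024.80 = $1,672.32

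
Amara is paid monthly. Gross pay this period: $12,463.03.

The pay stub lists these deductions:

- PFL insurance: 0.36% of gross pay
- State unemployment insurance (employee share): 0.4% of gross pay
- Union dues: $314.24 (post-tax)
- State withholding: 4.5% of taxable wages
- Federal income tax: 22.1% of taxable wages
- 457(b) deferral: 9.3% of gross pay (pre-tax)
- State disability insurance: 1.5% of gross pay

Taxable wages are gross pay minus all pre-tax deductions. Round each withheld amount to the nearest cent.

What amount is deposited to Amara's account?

$7,701.20

457(b) deferral: $12,463.03 × 0.093 = $1,159.06
Taxable wages = $12,463.03 − $1,159.06 = $11,303.97
Federal income tax: $11,303.97 × 0.221 = $2,498.18
State withholding: $11,303.97 × 0.045 = $508.68
State disability insurance: $12,463.03 × 0.015 = $186.95
State unemployment insurance (employee share): $12,463.03 × 0.004 = $49.85
PFL insurance: $12,463.03 × 0.0036 = $44.87
Union dues: $314.24
Total deductions = $1,159.06 + $2,498.18 + $508.68 + $186.95 + $49.85 + $44.87 + $314.24 = $4,761.83
Net pay = $12,463.03 − $4,761.83 = $7,701.20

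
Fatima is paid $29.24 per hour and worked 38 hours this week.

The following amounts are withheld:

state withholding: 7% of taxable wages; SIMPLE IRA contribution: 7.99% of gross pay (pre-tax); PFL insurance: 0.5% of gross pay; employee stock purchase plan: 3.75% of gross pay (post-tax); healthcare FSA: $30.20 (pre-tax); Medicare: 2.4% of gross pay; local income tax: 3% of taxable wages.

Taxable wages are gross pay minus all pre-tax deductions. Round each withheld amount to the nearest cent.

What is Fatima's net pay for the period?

$819.03

Gross pay: 38 × $29.24 = $1111.12
Healthcare FSA: $30.20
SIMPLE IRA contribution: $1111.12 × 0.0799 = $88.78
Pre-tax total = $30.20 + $88.78 = $118.98
Taxable wages = $1111.12 − $118.98 = $992.14
Local income tax: $992.14 × 0.03 = $29.76
State withholding: $992.14 × 0.07 = $69.45
PFL insurance: $1111.12 × 0.005 = $5.56
Medicare: $1111.12 × 0.024 = $26.67
Employee stock purchase plan: $1111.12 × 0.0375 = $41.67
Total deductions = $30.20 + $88.78 + $29.76 + $69.45 + $5.56 + $26.67 + $41.67 = $292.09
Net pay = $1111.12 − $292.09 = $819.03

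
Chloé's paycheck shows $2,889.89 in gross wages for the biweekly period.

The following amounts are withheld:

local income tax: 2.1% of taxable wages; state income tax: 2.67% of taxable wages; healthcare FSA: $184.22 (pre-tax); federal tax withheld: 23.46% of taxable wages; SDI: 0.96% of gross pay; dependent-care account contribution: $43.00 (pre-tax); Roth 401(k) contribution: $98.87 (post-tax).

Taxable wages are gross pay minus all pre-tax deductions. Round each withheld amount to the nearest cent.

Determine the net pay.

Healthcare FSA: $184.22
Dependent-care account contribution: $43.00
Pre-tax total = $184.22 + $43.00 = $227.22
Taxable wages = $2,889.89 − $227.22 = $2,662.67
State income tax: $2,662.67 × 0.0267 = $71.09
Local income tax: $2,662.67 × 0.021 = $55.92
Federal tax withheld: $2,662.67 × 0.2346 = $624.66
SDI: $2,889.89 × 0.0096 = $27.74
Roth 401(k) contribution: $98.87
Total deductions = $184.22 + $43.00 + $71.09 + $55.92 + $624.66 + $27.74 + $98.87 = $1,105.50
Net pay = $2,889.89 − $1,105.50 = $1,784.39

$1,784.39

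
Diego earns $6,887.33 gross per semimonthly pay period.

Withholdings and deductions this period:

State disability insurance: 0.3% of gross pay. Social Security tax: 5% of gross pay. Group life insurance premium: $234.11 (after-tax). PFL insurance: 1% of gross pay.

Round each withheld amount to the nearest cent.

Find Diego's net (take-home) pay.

$6,219.32

State disability insurance: $6,887.33 × 0.003 = $20.66
Social Security tax: $6,887.33 × 0.05 = $344.37
PFL insurance: $6,887.33 × 0.01 = $68.87
Group life insurance premium: $234.11
Total deductions = $20.66 + $344.37 + $68.87 + $234.11 = $668.01
Net pay = $6,887.33 − $668.01 = $6,219.32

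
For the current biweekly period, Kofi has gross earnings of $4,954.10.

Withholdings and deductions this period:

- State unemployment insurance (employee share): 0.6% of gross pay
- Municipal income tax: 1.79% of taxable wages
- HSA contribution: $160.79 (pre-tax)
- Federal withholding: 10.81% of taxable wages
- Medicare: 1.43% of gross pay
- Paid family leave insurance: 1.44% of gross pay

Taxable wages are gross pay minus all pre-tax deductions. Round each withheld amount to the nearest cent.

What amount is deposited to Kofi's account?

HSA contribution: $160.79
Taxable wages = $4,954.10 − $160.79 = $4,793.31
Municipal income tax: $4,793.31 × 0.0179 = $85.80
Federal withholding: $4,793.31 × 0.1081 = $518.16
Paid family leave insurance: $4,954.10 × 0.0144 = $71.34
Medicare: $4,954.10 × 0.0143 = $70.84
State unemployment insurance (employee share): $4,954.10 × 0.006 = $29.72
Total deductions = $160.79 + $85.80 + $518.16 + $71.34 + $70.84 + $29.72 = $936.65
Net pay = $4,954.10 − $936.65 = $4,017.45

$4,017.45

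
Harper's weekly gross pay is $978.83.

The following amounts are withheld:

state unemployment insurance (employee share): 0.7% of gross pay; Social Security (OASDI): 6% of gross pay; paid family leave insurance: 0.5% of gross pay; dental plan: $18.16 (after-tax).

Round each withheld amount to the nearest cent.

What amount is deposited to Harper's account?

Social Security (OASDI): $978.83 × 0.06 = $58.73
Paid family leave insurance: $978.83 × 0.005 = $4.89
State unemployment insurance (employee share): $978.83 × 0.007 = $6.85
Dental plan: $18.16
Total deductions = $58.73 + $4.89 + $6.85 + $18.16 = $88.63
Net pay = $978.83 − $88.63 = $890.20

$890.20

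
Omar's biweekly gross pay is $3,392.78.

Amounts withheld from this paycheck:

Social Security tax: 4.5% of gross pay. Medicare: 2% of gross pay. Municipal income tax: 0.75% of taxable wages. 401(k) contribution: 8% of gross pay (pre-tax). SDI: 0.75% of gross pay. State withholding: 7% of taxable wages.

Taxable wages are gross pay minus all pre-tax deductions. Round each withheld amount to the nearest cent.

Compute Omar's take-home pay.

401(k) contribution: $3,392.78 × 0.08 = $271.42
Taxable wages = $3,392.78 − $271.42 = $3,121.36
Municipal income tax: $3,121.36 × 0.0075 = $23.41
State withholding: $3,121.36 × 0.07 = $218.50
Social Security tax: $3,392.78 × 0.045 = $152.68
SDI: $3,392.78 × 0.0075 = $25.45
Medicare: $3,392.78 × 0.02 = $67.86
Total deductions = $271.42 + $23.41 + $218.50 + $152.68 + $25.45 + $67.86 = $759.32
Net pay = $3,392.78 − $759.32 = $2,633.46

$2,633.46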